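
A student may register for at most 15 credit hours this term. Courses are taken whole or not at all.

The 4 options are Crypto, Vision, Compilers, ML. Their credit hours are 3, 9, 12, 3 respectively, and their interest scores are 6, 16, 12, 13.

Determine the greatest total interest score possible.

35

Vision + ML: credit hours 9 + 3 = 12 ≤ 15, interest score 16 + 13 = 29.
Crypto + Vision + ML: credit hours 3 + 9 + 3 = 15 ≤ 15, interest score 6 + 16 + 13 = 35.
Best is Crypto, Vision, and ML with total interest score 35.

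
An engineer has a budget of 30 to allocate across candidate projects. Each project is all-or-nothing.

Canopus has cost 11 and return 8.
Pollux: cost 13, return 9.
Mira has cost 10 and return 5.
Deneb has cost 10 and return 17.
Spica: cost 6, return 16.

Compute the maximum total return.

42

Pollux + Deneb + Spica: cost 13 + 10 + 6 = 29 ≤ 30, return 9 + 17 + 16 = 42.
Mira + Deneb + Spica: cost 10 + 10 + 6 = 26 ≤ 30, return 5 + 17 + 16 = 38.
Canopus + Deneb + Spica: cost 11 + 10 + 6 = 27 ≤ 30, return 8 + 17 + 16 = 41.
Best is Pollux, Deneb, and Spica with total return 42.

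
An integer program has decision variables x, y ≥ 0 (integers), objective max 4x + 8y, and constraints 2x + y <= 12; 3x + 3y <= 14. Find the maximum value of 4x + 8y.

32

(x,y)=(0,4): 2·0+1·4=4≤12, 3·0+3·4=12≤14, objective 32.
(x,y)=(1,3): 2·1+1·3=5≤12, 3·1+3·3=12≤14, objective 28.
No feasible integer point exceeds 32.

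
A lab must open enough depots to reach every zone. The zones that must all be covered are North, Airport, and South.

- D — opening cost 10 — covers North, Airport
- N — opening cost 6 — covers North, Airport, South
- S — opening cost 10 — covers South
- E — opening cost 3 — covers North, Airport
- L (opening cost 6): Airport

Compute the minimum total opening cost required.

The greedy cost-per-new-zone heuristic would pick E and N for 9, but a cheaper cover exists.
N alone covers North, Airport, South — every zone.
Total opening cost: 6.
No cover costs less than 6.

6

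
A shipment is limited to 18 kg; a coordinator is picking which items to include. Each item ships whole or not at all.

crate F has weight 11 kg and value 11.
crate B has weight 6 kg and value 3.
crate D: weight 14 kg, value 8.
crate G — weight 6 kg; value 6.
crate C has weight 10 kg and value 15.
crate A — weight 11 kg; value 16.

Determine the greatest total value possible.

22

Treat it as a binary knapsack problem.
Take crate G and crate A: weight 6 + 11 = 17 ≤ 18, value 6 + 16 = 22.
No other feasible combination does better.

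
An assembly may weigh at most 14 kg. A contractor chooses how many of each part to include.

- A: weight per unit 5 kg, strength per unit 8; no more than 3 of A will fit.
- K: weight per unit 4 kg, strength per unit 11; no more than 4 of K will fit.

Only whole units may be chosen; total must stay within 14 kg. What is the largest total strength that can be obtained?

33

This is a bounded integer knapsack.
K has the best ratio (11/4); taking only K gives at most 3×11 = 33 (stopped by the weight limit).
Optimal: 3×K: weight 12 ≤ 14, strength 3·11 = 33.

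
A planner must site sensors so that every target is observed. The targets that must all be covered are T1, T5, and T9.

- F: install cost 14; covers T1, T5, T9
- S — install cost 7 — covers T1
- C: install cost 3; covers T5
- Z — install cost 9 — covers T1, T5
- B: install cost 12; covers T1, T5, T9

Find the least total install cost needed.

12

The greedy cost-per-new-target heuristic would pick C and B for 15, but a cheaper cover exists.
B alone covers T1, T5, T9 — every target.
Total install cost: 12.
No cover costs less than 12.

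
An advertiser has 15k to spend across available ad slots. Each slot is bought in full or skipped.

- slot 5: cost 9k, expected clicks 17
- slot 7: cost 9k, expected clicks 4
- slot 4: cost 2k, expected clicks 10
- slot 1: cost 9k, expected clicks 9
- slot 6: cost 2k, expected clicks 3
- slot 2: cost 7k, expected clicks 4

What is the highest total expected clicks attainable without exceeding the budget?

This is an integer program with binary decision variables.
Allowing fractional choices, the relaxed optimum would be about 32.0, but ad slots are indivisible.
slot 5 + slot 4 + slot 6: cost 9 + 2 + 2 = 13 ≤ 15, expected clicks 17 + 10 + 3 = 30.
slot 4 + slot 1 + slot 6: cost 2 + 9 + 2 = 13 ≤ 15, expected clicks 10 + 9 + 3 = 22.
slot 5 + slot 4: cost 9 + 2 = 11 ≤ 15, expected clicks 17 + 10 = 27.
Best is slot 5, slot 4, and slot 6 with total expected clicks 30.

30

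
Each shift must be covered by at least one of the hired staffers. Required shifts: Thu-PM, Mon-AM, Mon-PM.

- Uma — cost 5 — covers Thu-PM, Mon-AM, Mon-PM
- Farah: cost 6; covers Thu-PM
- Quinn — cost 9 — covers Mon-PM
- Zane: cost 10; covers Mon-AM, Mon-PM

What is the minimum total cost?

Uma alone covers Thu-PM, Mon-AM, Mon-PM — every shift.
Total cost: 5.
No cover costs less than 5.

5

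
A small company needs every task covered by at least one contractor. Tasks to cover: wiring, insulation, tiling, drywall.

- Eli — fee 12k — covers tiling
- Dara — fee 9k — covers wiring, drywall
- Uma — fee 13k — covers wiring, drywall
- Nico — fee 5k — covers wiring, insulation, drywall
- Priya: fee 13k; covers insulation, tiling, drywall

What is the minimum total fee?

17

Choose Eli and Nico: together they cover wiring, insulation, tiling, drywall — every task.
Total fee: 12 + 5 = 17.
No cover costs less than 17.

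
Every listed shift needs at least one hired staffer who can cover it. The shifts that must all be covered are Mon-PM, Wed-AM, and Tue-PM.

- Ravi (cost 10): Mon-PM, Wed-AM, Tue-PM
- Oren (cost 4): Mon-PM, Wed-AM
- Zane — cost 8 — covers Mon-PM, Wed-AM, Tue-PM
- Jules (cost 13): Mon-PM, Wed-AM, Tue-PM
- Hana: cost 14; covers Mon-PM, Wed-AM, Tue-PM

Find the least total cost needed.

8

This is an integer covering problem.
Zane alone covers Mon-PM, Wed-AM, Tue-PM — every shift.
Total cost: 8.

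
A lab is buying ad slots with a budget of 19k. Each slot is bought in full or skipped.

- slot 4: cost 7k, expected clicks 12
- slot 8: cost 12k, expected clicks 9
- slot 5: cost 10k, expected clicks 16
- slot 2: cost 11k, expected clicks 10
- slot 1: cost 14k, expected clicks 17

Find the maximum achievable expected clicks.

28

This is an integer program with binary decision variables.
slot 4 + slot 5: cost 7 + 10 = 17 ≤ 19, expected clicks 12 + 16 = 28.
slot 4 + slot 8: cost 7 + 12 = 19 ≤ 19, expected clicks 12 + 9 = 21.
slot 4 + slot 2: cost 7 + 11 = 18 ≤ 19, expected clicks 12 + 10 = 22.
Best is slot 4 and slot 5 with total expected clicks 28.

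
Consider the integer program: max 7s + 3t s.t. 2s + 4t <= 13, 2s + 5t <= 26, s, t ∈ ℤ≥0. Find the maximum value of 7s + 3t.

42

Relaxing integrality, the LP optimum is 45.50 at (s,t) = (6.5, 0), which is not an integer point.
(s,t)=(6,0): 2·6+4·0=12≤13, 2·6+5·0=12≤26, objective 42.
(s,t)=(5,0): 2·5+4·0=10≤13, 2·5+5·0=10≤26, objective 35.
The best lattice point is (6,0), giving 42.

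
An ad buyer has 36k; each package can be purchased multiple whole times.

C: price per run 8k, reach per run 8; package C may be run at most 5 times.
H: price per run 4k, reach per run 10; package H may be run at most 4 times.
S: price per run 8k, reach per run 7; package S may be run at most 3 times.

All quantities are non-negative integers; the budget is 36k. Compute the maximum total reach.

56

Take 2×C and 4×H: price 32 ≤ 36, reach 2·8 + 4·10 = 56.
H has the best ratio (10/4) and is taken to its limit of 4; remaining capacity is filled optimally with the others.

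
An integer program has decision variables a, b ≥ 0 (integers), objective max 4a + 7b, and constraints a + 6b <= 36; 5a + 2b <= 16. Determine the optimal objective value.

42

(a,b)=(0,6): 1·0+6·6=36≤36, 5·0+2·6=12≤16, objective 42.
(a,b)=(1,5): 1·1+6·5=31≤36, 5·1+2·5=15≤16, objective 39.
The best lattice point is (0,6), giving 42.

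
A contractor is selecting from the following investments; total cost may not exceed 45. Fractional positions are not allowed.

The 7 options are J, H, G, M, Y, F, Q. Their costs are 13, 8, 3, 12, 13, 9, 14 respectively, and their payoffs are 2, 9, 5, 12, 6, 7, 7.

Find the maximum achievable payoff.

39

Treat it as a binary knapsack problem.
Allowing fractional choices, the relaxed optimum would be about 39.5, but investments are indivisible.
H + M + F + Q: cost 8 + 12 + 9 + 14 = 43 ≤ 45, payoff 9 + 12 + 7 + 7 = 35.
H + G + M + Y + F: cost 8 + 3 + 12 + 13 + 9 = 45 ≤ 45, payoff 9 + 5 + 12 + 6 + 7 = 39.
J + H + G + M + F: cost 13 + 8 + 3 + 12 + 9 = 45 ≤ 45, payoff 2 + 9 + 5 + 12 + 7 = 35.
Best is H, G, M, Y, and F with total payoff 39.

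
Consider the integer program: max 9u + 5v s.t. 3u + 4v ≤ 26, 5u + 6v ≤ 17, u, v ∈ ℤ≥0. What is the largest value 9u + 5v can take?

27

(u,v)=(3,0) is feasible, giving 27.
(u,v)=(2,1) is feasible, giving 23.
Maximum is 27 at (u,v)=(3,0).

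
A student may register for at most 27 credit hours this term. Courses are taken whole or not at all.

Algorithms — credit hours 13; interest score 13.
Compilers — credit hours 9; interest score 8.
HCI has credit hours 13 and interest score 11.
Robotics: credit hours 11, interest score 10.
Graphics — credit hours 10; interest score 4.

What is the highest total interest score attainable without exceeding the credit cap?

24

Algorithms + Robotics: credit hours 13 + 11 = 24 ≤ 27, interest score 13 + 10 = 23.
Algorithms + Compilers: credit hours 13 + 9 = 22 ≤ 27, interest score 13 + 8 = 21.
Algorithms + HCI: credit hours 13 + 13 = 26 ≤ 27, interest score 13 + 11 = 24.
Best is Algorithms and HCI with total interest score 24.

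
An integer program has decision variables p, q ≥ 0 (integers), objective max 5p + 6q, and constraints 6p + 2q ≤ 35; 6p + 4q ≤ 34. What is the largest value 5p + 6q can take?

48

(p,q)=(0,8): 6·0+2·8=16≤35, 6·0+4·8=32≤34, objective 48.
(p,q)=(1,7): 6·1+2·7=20≤35, 6·1+4·7=34≤34, objective 47.
Maximum is 48 at (p,q)=(0,8).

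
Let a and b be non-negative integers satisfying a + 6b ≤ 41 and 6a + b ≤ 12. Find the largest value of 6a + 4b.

30

The continuous relaxation peaks at (0.886, 6.69) with value 32.06; rounding to a feasible lattice point costs some objective.
(a,b)=(1,6) is feasible, giving 30.
(a,b)=(1,5) is feasible, giving 26.
(a,b)=(0,6) is feasible, giving 24.
The best lattice point is (1,6), giving 30.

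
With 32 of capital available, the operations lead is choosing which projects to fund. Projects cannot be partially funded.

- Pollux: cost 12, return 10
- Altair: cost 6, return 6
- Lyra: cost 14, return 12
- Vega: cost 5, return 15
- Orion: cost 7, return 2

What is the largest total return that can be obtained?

37

Allowing fractional choices, the relaxed optimum would be about 38.8, but projects are indivisible.
Pollux + Lyra + Vega: cost 12 + 14 + 5 = 31 ≤ 32, return 10 + 12 + 15 = 37.
Altair + Lyra + Vega + Orion: cost 6 + 14 + 5 + 7 = 32 ≤ 32, return 6 + 12 + 15 + 2 = 35.
Best is Pollux, Lyra, and Vega with total return 37.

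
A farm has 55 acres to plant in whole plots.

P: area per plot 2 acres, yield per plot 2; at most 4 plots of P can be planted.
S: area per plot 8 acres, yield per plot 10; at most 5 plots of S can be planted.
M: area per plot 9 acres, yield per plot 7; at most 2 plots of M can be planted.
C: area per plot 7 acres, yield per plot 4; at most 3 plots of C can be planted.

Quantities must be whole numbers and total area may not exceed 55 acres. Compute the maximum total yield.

63

This is a bounded integer knapsack.
4×P, 5×S, and 1×C: area 55 ≤ 55, yield 4·2 + 5·10 + 1·4 = 62.
3×P, 5×S, and 1×M: area 55 ≤ 55, yield 3·2 + 5·10 + 1·7 = 63.
Best is 63.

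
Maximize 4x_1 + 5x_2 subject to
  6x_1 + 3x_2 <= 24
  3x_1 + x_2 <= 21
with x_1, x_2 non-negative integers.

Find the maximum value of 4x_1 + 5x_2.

(x_1,x_2)=(0,8): 6·0+3·8=24≤24, 3·0+1·8=8≤21, objective 40.
(x_1,x_2)=(0,7): 6·0+3·7=21≤24, 3·0+1·7=7≤21, objective 35.
Maximum is 40 at (x_1,x_2)=(0,8).

40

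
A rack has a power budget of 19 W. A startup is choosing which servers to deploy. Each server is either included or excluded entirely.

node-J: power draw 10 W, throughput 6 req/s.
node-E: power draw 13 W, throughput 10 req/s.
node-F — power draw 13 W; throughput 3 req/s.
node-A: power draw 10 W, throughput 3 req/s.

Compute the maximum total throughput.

10

node-J: power draw 10 ≤ 19, throughput 6.
node-A: power draw 10 ≤ 19, throughput 3.
node-E: power draw 13 ≤ 19, throughput 10.
Best is node-E with total throughput 10.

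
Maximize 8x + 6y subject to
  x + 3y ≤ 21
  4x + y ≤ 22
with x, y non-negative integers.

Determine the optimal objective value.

(x,y)=(4,5): 1·4+3·5=19≤21, 4·4+1·5=21≤22, objective 62.
(x,y)=(3,6): 1·3+3·6=21≤21, 4·3+1·6=18≤22, objective 60.
(x,y)=(4,4): 1·4+3·4=16≤21, 4·4+1·4=20≤22, objective 56.
(x,y)=(3,5): 1·3+3·5=18≤21, 4·3+1·5=17≤22, objective 54.
Maximum is 62 at (x,y)=(4,5).

62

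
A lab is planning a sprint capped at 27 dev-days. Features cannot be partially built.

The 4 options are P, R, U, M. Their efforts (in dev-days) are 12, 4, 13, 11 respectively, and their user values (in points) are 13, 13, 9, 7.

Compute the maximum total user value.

33

This is a 0-1 knapsack instance.
Take P, R, and M: effort 12 + 4 + 11 = 27 ≤ 27, user value 13 + 13 + 7 = 33.
No other feasible combination does better.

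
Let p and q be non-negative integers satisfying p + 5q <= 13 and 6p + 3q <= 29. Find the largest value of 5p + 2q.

Relaxing integrality, the LP optimum is 24.17 at (p,q) = (4.83, 0), which is not an integer point.
(p,q)=(4,1): 1·4+5·1=9≤13, 6·4+3·1=27≤29, objective 22.
(p,q)=(4,0): 1·4+5·0=4≤13, 6·4+3·0=24≤29, objective 20.
The best lattice point is (4,1), giving 22.

22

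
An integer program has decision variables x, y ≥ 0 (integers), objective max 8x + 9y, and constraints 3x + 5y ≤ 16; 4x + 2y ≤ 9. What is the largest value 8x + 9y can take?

27

(x,y)=(0,3) is feasible, giving 27.
(x,y)=(1,2) is feasible, giving 26.
Maximum is 27 at (x,y)=(0,3).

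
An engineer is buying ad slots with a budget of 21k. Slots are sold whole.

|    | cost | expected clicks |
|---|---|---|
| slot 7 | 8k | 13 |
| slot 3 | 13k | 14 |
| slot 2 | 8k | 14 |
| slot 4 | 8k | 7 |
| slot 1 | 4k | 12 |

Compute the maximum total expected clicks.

slot 2 + slot 4 + slot 1: cost 8 + 8 + 4 = 20 ≤ 21, expected clicks 14 + 7 + 12 = 33.
slot 7 + slot 2 + slot 1: cost 8 + 8 + 4 = 20 ≤ 21, expected clicks 13 + 14 + 12 = 39.
slot 7 + slot 4 + slot 1: cost 8 + 8 + 4 = 20 ≤ 21, expected clicks 13 + 7 + 12 = 32.
Best is slot 7, slot 2, and slot 1 with total expected clicks 39.

39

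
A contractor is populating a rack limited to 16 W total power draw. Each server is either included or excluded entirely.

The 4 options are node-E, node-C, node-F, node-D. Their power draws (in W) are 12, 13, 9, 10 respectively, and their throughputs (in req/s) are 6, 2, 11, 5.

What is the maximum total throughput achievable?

node-E: power draw 12 ≤ 16, throughput 6.
node-F: power draw 9 ≤ 16, throughput 11.
node-D: power draw 10 ≤ 16, throughput 5.
Best is node-F with total throughput 11.

11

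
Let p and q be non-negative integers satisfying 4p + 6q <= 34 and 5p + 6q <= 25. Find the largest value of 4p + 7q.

Relaxing integrality, the LP optimum is 29.17 at (p,q) = (0, 4.17), which is not an integer point.
(p,q)=(0,4): 4·0+6·4=24≤34, 5·0+6·4=24≤25, objective 28.
(p,q)=(1,3): 4·1+6·3=22≤34, 5·1+6·3=23≤25, objective 25.
(p,q)=(0,3): 4·0+6·3=18≤34, 5·0+6·3=18≤25, objective 21.
The best lattice point is (0,4), giving 28.

28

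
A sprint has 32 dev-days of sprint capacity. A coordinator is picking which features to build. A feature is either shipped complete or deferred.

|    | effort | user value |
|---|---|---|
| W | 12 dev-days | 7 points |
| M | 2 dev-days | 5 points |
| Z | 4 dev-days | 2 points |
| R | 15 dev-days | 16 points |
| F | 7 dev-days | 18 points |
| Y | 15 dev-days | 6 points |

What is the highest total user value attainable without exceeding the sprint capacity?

41

Z + R + F: effort 4 + 15 + 7 = 26 ≤ 32, user value 2 + 16 + 18 = 36.
M + Z + R + F: effort 2 + 4 + 15 + 7 = 28 ≤ 32, user value 5 + 2 + 16 + 18 = 41.
M + R + F: effort 2 + 15 + 7 = 24 ≤ 32, user value 5 + 16 + 18 = 39.
Best is M, Z, R, and F with total user value 41.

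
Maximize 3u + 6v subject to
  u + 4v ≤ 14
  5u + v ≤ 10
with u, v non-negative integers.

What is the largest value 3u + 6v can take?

(u,v)=(1,3) is feasible, giving 21.
(u,v)=(0,3) is feasible, giving 18.
No feasible integer point exceeds 21.

21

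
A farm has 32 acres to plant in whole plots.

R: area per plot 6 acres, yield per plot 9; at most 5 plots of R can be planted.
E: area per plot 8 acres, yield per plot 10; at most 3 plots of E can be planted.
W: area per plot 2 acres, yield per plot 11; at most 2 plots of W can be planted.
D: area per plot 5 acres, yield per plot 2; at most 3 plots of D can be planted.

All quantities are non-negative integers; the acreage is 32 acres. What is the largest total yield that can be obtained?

60

2×R, 2×E, and 2×W: area 32 ≤ 32, yield 2·9 + 2·10 + 2·11 = 60.
3×R, 1×E, and 2×W: area 30 ≤ 32, yield 3·9 + 1·10 + 2·11 = 59.
Best is 60.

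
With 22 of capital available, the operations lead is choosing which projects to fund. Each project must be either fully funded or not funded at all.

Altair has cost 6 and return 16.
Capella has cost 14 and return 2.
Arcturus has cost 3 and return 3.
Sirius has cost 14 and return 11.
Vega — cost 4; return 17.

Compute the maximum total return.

Allowing fractional choices, the relaxed optimum would be about 43.1, but projects are indivisible.
Altair + Vega: cost 6 + 4 = 10 ≤ 22, return 16 + 17 = 33.
Altair + Arcturus + Vega: cost 6 + 3 + 4 = 13 ≤ 22, return 16 + 3 + 17 = 36.
Arcturus + Sirius + Vega: cost 3 + 14 + 4 = 21 ≤ 22, return 3 + 11 + 17 = 31.
Best is Altair, Arcturus, and Vega with total return 36.

36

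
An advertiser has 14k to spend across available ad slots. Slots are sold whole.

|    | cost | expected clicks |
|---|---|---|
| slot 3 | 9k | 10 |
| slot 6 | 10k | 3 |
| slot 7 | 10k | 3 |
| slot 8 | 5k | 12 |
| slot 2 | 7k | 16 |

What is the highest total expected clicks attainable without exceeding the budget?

slot 2: cost 7 ≤ 14, expected clicks 16.
slot 8 + slot 2: cost 5 + 7 = 12 ≤ 14, expected clicks 12 + 16 = 28.
slot 3 + slot 8: cost 9 + 5 = 14 ≤ 14, expected clicks 10 + 12 = 22.
Best is slot 8 and slot 2 with total expected clicks 28.

28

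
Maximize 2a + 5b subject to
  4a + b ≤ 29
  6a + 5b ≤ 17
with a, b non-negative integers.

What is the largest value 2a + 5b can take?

15

Relaxing integrality, the LP optimum is 17.00 at (a,b) = (0, 3.4), which is not an integer point.
(a,b)=(0,3) is feasible, giving 15.
(a,b)=(1,2) is feasible, giving 12.
(a,b)=(0,2) is feasible, giving 10.
Maximum is 15 at (a,b)=(0,3).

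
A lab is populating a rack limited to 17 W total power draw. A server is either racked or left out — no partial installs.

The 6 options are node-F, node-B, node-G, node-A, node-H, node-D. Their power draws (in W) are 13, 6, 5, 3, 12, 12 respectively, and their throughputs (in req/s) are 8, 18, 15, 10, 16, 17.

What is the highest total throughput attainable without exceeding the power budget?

Allowing fractional choices, the relaxed optimum would be about 47.2, but servers are indivisible.
node-B + node-G: power draw 6 + 5 = 11 ≤ 17, throughput 18 + 15 = 33.
node-B + node-G + node-A: power draw 6 + 5 + 3 = 14 ≤ 17, throughput 18 + 15 + 10 = 43.
Best is node-B, node-G, and node-A with total throughput 43.

43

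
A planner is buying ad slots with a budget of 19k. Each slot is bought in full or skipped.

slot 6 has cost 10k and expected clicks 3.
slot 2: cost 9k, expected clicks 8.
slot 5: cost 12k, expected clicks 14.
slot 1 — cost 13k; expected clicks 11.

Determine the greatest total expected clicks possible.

Treat it as a binary knapsack problem.
Take slot 5: cost 12 ≤ 19, expected clicks 14.
No other feasible combination does better.

14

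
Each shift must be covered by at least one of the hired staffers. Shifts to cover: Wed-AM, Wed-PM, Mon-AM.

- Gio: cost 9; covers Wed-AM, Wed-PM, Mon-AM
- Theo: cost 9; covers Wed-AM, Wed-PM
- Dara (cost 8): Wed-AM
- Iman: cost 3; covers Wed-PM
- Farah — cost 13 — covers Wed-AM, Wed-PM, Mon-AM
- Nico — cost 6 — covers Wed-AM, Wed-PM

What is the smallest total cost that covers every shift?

9

Gio alone covers Wed-AM, Wed-PM, Mon-AM — every shift.
Total cost: 9.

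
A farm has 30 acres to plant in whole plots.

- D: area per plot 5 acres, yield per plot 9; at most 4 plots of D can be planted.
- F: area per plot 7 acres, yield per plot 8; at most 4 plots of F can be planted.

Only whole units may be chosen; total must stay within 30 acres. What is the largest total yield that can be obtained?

44

D has the best ratio (9/5); taking only D gives at most 4×9 = 36 (stopped by the supply cap of 4).
Mixing does better — 4×D and 1×F: area 27 ≤ 30, yield 4·9 + 1·8 = 44.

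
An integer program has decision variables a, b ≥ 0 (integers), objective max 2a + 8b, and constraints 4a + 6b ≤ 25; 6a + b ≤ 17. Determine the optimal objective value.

(a,b)=(0,4) is feasible, giving 32.
(a,b)=(1,3) is feasible, giving 26.
(a,b)=(0,3) is feasible, giving 24.
No feasible integer point exceeds 32.

32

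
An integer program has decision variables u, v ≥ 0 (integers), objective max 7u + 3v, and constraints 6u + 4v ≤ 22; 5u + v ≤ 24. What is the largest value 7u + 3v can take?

24

(u,v)=(3,1) is feasible, giving 24.
(u,v)=(3,0) is feasible, giving 21.
(u,v)=(2,2) is feasible, giving 20.
No feasible integer point exceeds 24.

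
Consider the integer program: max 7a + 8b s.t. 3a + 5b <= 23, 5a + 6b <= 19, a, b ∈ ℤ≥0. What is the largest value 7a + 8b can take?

24

Relaxing integrality, the LP optimum is 26.60 at (a,b) = (3.8, 0), which is not an integer point.
(a,b)=(0,3): 3·0+5·3=15≤23, 5·0+6·3=18≤19, objective 24.
(a,b)=(1,2): 3·1+5·2=13≤23, 5·1+6·2=17≤19, objective 23.
(a,b)=(2,1): 3·2+5·1=11≤23, 5·2+6·1=16≤19, objective 22.
(a,b)=(3,0): 3·3+5·0=9≤23, 5·3+6·0=15≤19, objective 21.
The best lattice point is (0,3), giving 24.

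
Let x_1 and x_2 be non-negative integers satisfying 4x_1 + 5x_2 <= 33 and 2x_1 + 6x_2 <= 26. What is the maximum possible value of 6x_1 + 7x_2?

Relaxing integrality, the LP optimum is 49.50 at (x_1,x_2) = (8.25, 0), which is not an integer point.
(x_1,x_2)=(7,1): 4·7+5·1=33≤33, 2·7+6·1=20≤26, objective 49.
(x_1,x_2)=(8,0): 4·8+5·0=32≤33, 2·8+6·0=16≤26, objective 48.
(x_1,x_2)=(6,1): 4·6+5·1=29≤33, 2·6+6·1=18≤26, objective 43.
No feasible integer point exceeds 49.

49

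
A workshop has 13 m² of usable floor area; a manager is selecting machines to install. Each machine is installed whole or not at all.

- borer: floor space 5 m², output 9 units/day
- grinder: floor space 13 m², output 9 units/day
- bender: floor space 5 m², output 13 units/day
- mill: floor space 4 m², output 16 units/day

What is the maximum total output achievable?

Take bender and mill: floor space 5 + 4 = 9 ≤ 13, output 13 + 16 = 29.
No other feasible combination does better.

29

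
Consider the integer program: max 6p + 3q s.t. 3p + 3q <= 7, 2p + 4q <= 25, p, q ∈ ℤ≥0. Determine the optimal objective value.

12

(p,q)=(2,0): 3·2+3·0=6≤7, 2·2+4·0=4≤25, objective 12.
(p,q)=(1,1): 3·1+3·1=6≤7, 2·1+4·1=6≤25, objective 9.
(p,q)=(1,0): 3·1+3·0=3≤7, 2·1+4·0=2≤25, objective 6.
No feasible integer point exceeds 12.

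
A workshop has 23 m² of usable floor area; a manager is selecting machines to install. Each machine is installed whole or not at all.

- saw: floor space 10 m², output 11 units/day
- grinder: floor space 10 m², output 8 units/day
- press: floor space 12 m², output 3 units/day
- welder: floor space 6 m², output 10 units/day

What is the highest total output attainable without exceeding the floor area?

21

This is a 0-1 knapsack instance.
saw + welder: floor space 10 + 6 = 16 ≤ 23, output 11 + 10 = 21.
saw + grinder: floor space 10 + 10 = 20 ≤ 23, output 11 + 8 = 19.
Best is saw and welder with total output 21.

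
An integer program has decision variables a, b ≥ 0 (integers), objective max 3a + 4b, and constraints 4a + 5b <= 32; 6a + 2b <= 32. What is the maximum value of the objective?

(a,b)=(3,4) is feasible, giving 25.
(a,b)=(4,3) is feasible, giving 24.
Maximum is 25 at (a,b)=(3,4).

25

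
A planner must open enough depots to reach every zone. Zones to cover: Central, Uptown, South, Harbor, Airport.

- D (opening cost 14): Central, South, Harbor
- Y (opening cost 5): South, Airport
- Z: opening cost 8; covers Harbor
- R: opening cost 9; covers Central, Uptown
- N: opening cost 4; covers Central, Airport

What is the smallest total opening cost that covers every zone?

Choose Y, Z, and R: together they cover Central, Uptown, South, Harbor, Airport — every zone.
Total opening cost: 5 + 8 + 9 = 22.

22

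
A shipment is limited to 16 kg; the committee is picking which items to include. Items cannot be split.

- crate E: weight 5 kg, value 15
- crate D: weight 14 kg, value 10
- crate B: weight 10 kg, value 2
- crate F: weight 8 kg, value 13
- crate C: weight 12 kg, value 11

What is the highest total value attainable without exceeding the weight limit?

crate E + crate B: weight 5 + 10 = 15 ≤ 16, value 15 + 2 = 17.
crate E + crate F: weight 5 + 8 = 13 ≤ 16, value 15 + 13 = 28.
crate E: weight 5 ≤ 16, value 15.
Best is crate E and crate F with total value 28.

28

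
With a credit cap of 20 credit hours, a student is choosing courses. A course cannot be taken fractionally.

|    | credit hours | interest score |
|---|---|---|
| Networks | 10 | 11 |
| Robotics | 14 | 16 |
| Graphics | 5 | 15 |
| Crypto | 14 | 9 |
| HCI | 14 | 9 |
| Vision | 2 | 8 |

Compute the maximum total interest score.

34

This is a 0-1 knapsack instance.
Allowing fractional choices, the relaxed optimum would be about 37.9, but courses are indivisible.
Networks + Graphics + Vision: credit hours 10 + 5 + 2 = 17 ≤ 20, interest score 11 + 15 + 8 = 34.
Robotics + Graphics: credit hours 14 + 5 = 19 ≤ 20, interest score 16 + 15 = 31.
Networks + Graphics: credit hours 10 + 5 = 15 ≤ 20, interest score 11 + 15 = 26.
Best is Networks, Graphics, and Vision with total interest score 34.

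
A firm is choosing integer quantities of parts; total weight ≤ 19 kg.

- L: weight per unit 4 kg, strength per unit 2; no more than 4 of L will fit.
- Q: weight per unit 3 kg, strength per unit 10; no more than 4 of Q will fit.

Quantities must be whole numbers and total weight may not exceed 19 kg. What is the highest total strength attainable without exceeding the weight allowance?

42

Q has the best ratio (10/3); taking only Q gives at most 4×10 = 40 (stopped by the supply cap of 4).
Mixing does better — 1×L and 4×Q: weight 16 ≤ 19, strength 1·2 + 4·10 = 42.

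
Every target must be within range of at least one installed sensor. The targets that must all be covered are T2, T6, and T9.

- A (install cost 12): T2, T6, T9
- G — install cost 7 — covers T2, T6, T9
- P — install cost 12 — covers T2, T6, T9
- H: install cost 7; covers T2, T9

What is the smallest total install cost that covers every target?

7

This is a weighted set-cover instance.
G alone covers T2, T6, T9 — every target.
Total install cost: 7.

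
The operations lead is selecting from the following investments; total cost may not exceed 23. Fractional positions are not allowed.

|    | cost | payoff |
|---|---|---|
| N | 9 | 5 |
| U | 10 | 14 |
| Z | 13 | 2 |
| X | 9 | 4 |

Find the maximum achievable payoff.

19

Allowing fractional choices, the relaxed optimum would be about 20.8, but investments are indivisible.
N + U: cost 9 + 10 = 19 ≤ 23, payoff 5 + 14 = 19.
U + Z: cost 10 + 13 = 23 ≤ 23, payoff 14 + 2 = 16.
U + X: cost 10 + 9 = 19 ≤ 23, payoff 14 + 4 = 18.
Best is N and U with total payoff 19.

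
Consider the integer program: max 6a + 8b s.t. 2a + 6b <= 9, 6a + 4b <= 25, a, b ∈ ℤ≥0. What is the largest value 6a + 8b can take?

Relaxing integrality, the LP optimum is 25.57 at (a,b) = (4.07, 0.143), which is not an integer point.
(a,b)=(4,0) is feasible, giving 24.
(a,b)=(3,0) is feasible, giving 18.
The best lattice point is (4,0), giving 24.

24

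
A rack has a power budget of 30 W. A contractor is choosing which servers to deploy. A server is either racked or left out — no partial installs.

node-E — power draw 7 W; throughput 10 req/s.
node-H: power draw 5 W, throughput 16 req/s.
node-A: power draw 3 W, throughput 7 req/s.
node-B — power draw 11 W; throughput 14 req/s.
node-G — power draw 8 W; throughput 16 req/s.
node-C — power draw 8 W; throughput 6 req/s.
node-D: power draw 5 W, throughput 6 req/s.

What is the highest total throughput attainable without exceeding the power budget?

55

Treat it as a binary knapsack problem.
Allowing fractional choices, the relaxed optimum would be about 57.9, but servers are indivisible.
node-H + node-A + node-B + node-G: power draw 5 + 3 + 11 + 8 = 27 ≤ 30, throughput 16 + 7 + 14 + 16 = 53.
node-E + node-H + node-A + node-G + node-D: power draw 7 + 5 + 3 + 8 + 5 = 28 ≤ 30, throughput 10 + 16 + 7 + 16 + 6 = 55.
node-H + node-B + node-G + node-D: power draw 5 + 11 + 8 + 5 = 29 ≤ 30, throughput 16 + 14 + 16 + 6 = 52.
Best is node-E, node-H, node-A, node-G, and node-D with total throughput 55.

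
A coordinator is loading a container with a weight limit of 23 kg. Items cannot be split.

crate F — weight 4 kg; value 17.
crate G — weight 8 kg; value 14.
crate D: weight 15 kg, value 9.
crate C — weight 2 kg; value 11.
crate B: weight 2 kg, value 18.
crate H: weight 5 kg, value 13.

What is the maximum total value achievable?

Allowing fractional choices, the relaxed optimum would be about 74.2, but items are indivisible.
crate F + crate G + crate C + crate B + crate H: weight 4 + 8 + 2 + 2 + 5 = 21 ≤ 23, value 17 + 14 + 11 + 18 + 13 = 73.
crate F + crate G + crate B + crate H: weight 4 + 8 + 2 + 5 = 19 ≤ 23, value 17 + 14 + 18 + 13 = 62.
crate F + crate G + crate C + crate B: weight 4 + 8 + 2 + 2 = 16 ≤ 23, value 17 + 14 + 11 + 18 = 60.
Best is crate F, crate G, crate C, crate B, and crate H with total value 73.

73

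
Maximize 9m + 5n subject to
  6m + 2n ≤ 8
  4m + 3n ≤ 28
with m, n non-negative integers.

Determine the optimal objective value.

(m,n)=(0,4): 6·0+2·4=8≤8, 4·0+3·4=12≤28, objective 20.
(m,n)=(0,3): 6·0+2·3=6≤8, 4·0+3·3=9≤28, objective 15.
The best lattice point is (0,4), giving 20.

20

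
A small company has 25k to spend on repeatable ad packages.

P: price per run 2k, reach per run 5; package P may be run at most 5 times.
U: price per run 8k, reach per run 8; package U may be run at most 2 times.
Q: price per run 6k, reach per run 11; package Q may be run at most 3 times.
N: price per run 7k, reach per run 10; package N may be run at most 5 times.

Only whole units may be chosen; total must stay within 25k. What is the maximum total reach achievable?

48

This is a bounded integer knapsack.
3×P and 3×Q: price 24 ≤ 25, reach 3·5 + 3·11 = 48.
3×P, 2×Q, and 1×N: price 25 ≤ 25, reach 3·5 + 2·11 + 1·10 = 47.
Best is 48.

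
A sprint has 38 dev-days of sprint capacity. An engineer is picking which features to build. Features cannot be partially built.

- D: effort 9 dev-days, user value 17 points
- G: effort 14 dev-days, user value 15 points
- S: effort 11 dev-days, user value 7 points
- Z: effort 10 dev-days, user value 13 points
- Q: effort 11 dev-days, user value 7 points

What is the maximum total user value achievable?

45

This is an integer program with binary decision variables.
Allowing fractional choices, the relaxed optimum would be about 48.2, but features are indivisible.
D + G + Z: effort 9 + 14 + 10 = 33 ≤ 38, user value 17 + 15 + 13 = 45.
D + G + S: effort 9 + 14 + 11 = 34 ≤ 38, user value 17 + 15 + 7 = 39.
Best is D, G, and Z with total user value 45.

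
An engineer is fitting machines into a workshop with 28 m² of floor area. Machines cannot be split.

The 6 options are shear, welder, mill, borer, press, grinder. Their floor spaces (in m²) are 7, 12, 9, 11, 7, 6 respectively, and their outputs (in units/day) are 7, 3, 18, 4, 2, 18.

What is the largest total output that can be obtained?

Allowing fractional choices, the relaxed optimum would be about 45.2, but machines are indivisible.
mill + borer + grinder: floor space 9 + 11 + 6 = 26 ≤ 28, output 18 + 4 + 18 = 40.
shear + mill + grinder: floor space 7 + 9 + 6 = 22 ≤ 28, output 7 + 18 + 18 = 43.
Best is shear, mill, and grinder with total output 43.

43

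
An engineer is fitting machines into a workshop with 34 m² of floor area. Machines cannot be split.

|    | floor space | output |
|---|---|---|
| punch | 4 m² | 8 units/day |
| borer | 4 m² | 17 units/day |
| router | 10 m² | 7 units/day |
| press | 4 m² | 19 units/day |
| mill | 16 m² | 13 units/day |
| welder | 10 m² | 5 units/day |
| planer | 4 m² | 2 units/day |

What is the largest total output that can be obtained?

59

punch + borer + router + press + welder: floor space 4 + 4 + 10 + 4 + 10 = 32 ≤ 34, output 8 + 17 + 7 + 19 + 5 = 56.
punch + borer + press + mill: floor space 4 + 4 + 4 + 16 = 28 ≤ 34, output 8 + 17 + 19 + 13 = 57.
punch + borer + press + mill + planer: floor space 4 + 4 + 4 + 16 + 4 = 32 ≤ 34, output 8 + 17 + 19 + 13 + 2 = 59.
Best is punch, borer, press, mill, and planer with total output 59.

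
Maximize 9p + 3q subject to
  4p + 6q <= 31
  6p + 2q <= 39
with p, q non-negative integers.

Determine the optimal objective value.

57

(p,q)=(6,1) is feasible, giving 57.
(p,q)=(6,0) is feasible, giving 54.
(p,q)=(5,1) is feasible, giving 48.
No feasible integer point exceeds 57.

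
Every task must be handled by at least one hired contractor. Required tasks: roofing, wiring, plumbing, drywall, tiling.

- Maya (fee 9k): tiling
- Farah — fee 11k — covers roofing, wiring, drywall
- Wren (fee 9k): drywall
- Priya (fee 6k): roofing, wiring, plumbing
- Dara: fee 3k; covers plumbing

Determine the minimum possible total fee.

23

This is an integer covering problem.
The greedy cost-per-new-task heuristic would pick Priya, Maya, and Wren for 24, but a cheaper cover exists.
Choose Maya, Farah, and Dara: together they cover roofing, wiring, plumbing, drywall, tiling — every task.
Total fee: 9 + 11 + 3 = 23.
No cover costs less than 23.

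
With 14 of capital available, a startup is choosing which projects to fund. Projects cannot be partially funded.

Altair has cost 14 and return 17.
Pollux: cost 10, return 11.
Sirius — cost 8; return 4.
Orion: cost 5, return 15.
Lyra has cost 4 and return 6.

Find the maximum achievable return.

Allowing fractional choices, the relaxed optimum would be about 27.1, but projects are indivisible.
Sirius + Orion: cost 8 + 5 = 13 ≤ 14, return 4 + 15 = 19.
Altair: cost 14 ≤ 14, return 17.
Orion + Lyra: cost 5 + 4 = 9 ≤ 14, return 15 + 6 = 21.
Best is Orion and Lyra with total return 21.

21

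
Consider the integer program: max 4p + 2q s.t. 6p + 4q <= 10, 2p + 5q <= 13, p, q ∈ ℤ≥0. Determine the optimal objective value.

6

Relaxing integrality, the LP optimum is 6.67 at (p,q) = (1.67, 0), which is not an integer point.
(p,q)=(1,1): 6·1+4·1=10≤10, 2·1+5·1=7≤13, objective 6.
(p,q)=(0,2): 6·0+4·2=8≤10, 2·0+5·2=10≤13, objective 4.
(p,q)=(1,0): 6·1+4·0=6≤10, 2·1+5·0=2≤13, objective 4.
(p,q)=(0,1): 6·0+4·1=4≤10, 2·0+5·1=5≤13, objective 2.
Maximum is 6 at (p,q)=(1,1).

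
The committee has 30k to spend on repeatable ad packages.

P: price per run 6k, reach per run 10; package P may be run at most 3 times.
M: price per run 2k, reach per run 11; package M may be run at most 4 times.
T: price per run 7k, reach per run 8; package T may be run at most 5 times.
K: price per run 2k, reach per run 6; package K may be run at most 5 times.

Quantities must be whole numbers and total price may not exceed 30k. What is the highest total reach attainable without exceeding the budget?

2×P, 4×M, and 4×K: price 28 ≤ 30, reach 2·10 + 4·11 + 4·6 = 88.
2×P, 4×M, and 5×K: price 30 ≤ 30, reach 2·10 + 4·11 + 5·6 = 94.
Best is 94.

94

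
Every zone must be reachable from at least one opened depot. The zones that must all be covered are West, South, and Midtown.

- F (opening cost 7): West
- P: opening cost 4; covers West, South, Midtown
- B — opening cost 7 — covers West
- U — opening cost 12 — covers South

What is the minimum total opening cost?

4

This is a weighted set-cover instance.
P alone covers West, South, Midtown — every zone.
Total opening cost: 4.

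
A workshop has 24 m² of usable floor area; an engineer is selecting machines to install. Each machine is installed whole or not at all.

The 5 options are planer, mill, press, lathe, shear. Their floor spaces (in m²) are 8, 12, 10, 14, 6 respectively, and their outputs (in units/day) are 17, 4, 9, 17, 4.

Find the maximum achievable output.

Treat it as a binary knapsack problem.
Allowing fractional choices, the relaxed optimum would be about 35.8, but machines are indivisible.
planer + press: floor space 8 + 10 = 18 ≤ 24, output 17 + 9 = 26.
planer + lathe: floor space 8 + 14 = 22 ≤ 24, output 17 + 17 = 34.
planer + press + shear: floor space 8 + 10 + 6 = 24 ≤ 24, output 17 + 9 + 4 = 30.
Best is planer and lathe with total output 34.

34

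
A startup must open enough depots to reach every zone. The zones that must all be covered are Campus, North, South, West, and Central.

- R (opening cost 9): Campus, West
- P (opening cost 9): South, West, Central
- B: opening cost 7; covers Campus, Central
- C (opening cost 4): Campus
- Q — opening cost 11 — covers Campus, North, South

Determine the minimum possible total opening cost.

20

This is an integer covering problem.
The greedy cost-per-new-zone heuristic would pick P, C, and Q for 24, but a cheaper cover exists.
Choose P and Q: together they cover Campus, North, South, West, Central — every zone.
Total opening cost: 9 + 11 = 20.
No cover costs less than 20.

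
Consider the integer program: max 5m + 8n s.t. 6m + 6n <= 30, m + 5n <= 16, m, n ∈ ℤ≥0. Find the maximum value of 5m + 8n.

31

The continuous relaxation peaks at (2.25, 2.75) with value 33.25; rounding to a feasible lattice point costs some objective.
(m,n)=(3,2): 6·3+6·2=30≤30, 1·3+5·2=13≤16, objective 31.
(m,n)=(1,3): 6·1+6·3=24≤30, 1·1+5·3=16≤16, objective 29.
(m,n)=(4,1): 6·4+6·1=30≤30, 1·4+5·1=9≤16, objective 28.
The best lattice point is (3,2), giving 31.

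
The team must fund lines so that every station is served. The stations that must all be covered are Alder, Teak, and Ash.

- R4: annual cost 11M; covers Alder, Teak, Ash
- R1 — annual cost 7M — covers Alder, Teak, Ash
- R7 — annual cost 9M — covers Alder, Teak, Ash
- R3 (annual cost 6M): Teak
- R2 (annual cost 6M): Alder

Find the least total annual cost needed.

7

R1 alone covers Alder, Teak, Ash — every station.
Total annual cost: 7.
No cover costs less than 7.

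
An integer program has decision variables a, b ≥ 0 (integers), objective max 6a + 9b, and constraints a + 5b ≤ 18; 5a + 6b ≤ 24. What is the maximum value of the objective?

33

(a,b)=(1,3): 1·1+5·3=16≤18, 5·1+6·3=23≤24, objective 33.
(a,b)=(2,2): 1·2+5·2=12≤18, 5·2+6·2=22≤24, objective 30.
No feasible integer point exceeds 33.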